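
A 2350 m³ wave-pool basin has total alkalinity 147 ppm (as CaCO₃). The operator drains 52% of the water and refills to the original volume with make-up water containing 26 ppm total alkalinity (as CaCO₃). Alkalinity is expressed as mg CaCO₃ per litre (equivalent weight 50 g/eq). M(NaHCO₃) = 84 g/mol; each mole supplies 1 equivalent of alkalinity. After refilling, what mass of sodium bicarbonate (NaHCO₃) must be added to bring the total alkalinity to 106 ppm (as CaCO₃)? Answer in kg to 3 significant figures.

86.5 kg

Volume: 2350 m³ = 2,350,000 L.
After draining 52% and refilling: 147 × 0.48 + 26 × 0.52 = 84.08 ppm.
Deficit to target: 106 − 84.08 = 21.92 mg/L.
As CaCO₃: 21.92 mg/L × 2,350,000 L = 51,510 g; ÷ 50 g/eq ÷ 1 = 1030 mol NaHCO₃.
Mass: 1030 × 84 = 86,540 g.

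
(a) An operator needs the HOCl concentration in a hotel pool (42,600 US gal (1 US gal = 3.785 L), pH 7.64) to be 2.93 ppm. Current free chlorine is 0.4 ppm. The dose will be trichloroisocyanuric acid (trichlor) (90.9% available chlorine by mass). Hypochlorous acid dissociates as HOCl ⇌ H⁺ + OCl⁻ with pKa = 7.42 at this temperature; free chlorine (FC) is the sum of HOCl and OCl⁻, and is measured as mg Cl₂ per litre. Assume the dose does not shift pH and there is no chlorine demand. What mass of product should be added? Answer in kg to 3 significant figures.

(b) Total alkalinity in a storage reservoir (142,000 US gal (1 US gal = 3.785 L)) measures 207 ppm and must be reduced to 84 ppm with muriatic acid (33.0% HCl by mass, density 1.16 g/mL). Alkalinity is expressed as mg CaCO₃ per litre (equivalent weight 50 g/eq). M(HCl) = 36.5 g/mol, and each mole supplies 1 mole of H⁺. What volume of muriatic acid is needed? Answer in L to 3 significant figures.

(a) Volume: 42,600 US gal × 3.785 L/gal = 161,241 L.
(a) [OCl⁻]/[HOCl] = 10^(pH − pKa) = 10^(7.64 − 7.42) = 1.66; fraction as HOCl = 1/(1 + 1.66) = 0.376.
(a) Free chlorine required for 2.93 ppm HOCl: 2.93 / 0.376 = 7.793 ppm.
(a) FC to add: 7.793 − 0.4 = 7.393 mg/L as Cl₂.
(a) Cl₂ equivalent: 7.393 mg/L × 161,241 L = 1192 g.
(a) Product at 90.9% available Cl: 1192 / 0.909 = 1311 g.

(b) Volume: 142,000 US gal × 3.785 L/gal = 537,470 L.
(b) Alkalinity to neutralize: (207 − 84) = 123 mg/L as CaCO₃ × 537,470 L = 66,110 g as CaCO₃.
(b) Equivalents of H⁺ required: 66,110 ÷ 50 g/eq = 1322 eq = 1322 mol HCl.
(b) Mass of HCl: 1322 × 36.5 = 48,260 g.
(b) Mass of 33.0% solution: 48,260 / 0.33 = 146,200 g.
(b) Volume: 146,200 g ÷ 1.16 g/mL = 126,100 mL.

(a) 1.31 kg; (b) 126 L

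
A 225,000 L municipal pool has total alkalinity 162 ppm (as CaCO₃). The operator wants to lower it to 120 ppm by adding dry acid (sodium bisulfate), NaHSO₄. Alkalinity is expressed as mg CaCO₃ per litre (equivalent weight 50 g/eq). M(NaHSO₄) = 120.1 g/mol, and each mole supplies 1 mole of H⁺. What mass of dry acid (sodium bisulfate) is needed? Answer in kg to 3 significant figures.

22.7 kg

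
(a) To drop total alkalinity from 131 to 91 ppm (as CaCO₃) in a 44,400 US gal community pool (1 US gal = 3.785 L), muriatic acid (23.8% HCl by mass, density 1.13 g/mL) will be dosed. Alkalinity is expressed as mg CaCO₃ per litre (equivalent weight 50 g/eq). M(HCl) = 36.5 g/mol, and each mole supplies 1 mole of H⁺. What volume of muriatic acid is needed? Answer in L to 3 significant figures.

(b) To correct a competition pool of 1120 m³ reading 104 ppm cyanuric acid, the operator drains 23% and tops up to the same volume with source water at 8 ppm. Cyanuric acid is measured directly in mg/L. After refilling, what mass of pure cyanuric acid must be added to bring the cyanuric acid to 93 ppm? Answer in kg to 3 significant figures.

(a) 18.2 L; (b) 12.4 kg

(a) Volume: 44,400 US gal × 3.785 L/gal = 168,054 L.
(a) Alkalinity to neutralize: (131 − 91) = 40 mg/L as CaCO₃ × 168,054 L = 6722 g as CaCO₃.
(a) Equivalents of H⁺ required: 6722 ÷ 50 g/eq = 134.4 eq = 134.4 mol HCl.
(a) Mass of HCl: 134.4 × 36.5 = 4907 g.
(a) Mass of 23.8% solution: 4907 / 0.238 = 20,620 g.
(a) Volume: 20,620 g ÷ 1.13 g/mL = 18,250 mL.

(b) Volume: 1120 m³ = 1,120,000 L.
(b) After draining 23% and refilling: 104 × 0.77 + 8 × 0.23 = 81.92 ppm.
(b) Deficit to target: 93 − 81.92 = 11.08 mg/L.
(b) Mass: 11.08 mg/L × 1,120,000 L = 12,410 g cyanuric acid.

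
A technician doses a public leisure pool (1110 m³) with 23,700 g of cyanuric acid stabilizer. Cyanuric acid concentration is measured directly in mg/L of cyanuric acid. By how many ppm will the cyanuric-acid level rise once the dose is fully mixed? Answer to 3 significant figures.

21.4 ppm

Volume: 1110 m³ = 1,110,000 L.
Rise: 23,700 g / 1,110,000 L × 1000 = 21.35 mg/L.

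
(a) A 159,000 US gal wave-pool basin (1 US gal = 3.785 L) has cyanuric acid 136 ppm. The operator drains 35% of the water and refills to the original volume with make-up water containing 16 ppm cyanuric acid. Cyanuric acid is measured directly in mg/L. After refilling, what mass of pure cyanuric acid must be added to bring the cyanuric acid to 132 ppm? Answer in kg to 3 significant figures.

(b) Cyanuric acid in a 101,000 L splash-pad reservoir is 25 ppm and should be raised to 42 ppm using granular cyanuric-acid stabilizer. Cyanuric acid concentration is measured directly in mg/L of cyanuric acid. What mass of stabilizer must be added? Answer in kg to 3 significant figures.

(a) 22.9 kg; (b) 1.72 kg

(a) Volume: 159,000 US gal × 3.785 L/gal = 601,815 L.
(a) After draining 35% and refilling: 136 × 0.65 + 16 × 0.35 = 94 ppm.
(a) Deficit to target: 132 − 94 = 38 mg/L.
(a) Mass: 38 mg/L × 601,815 L = 22,870 g cyanuric acid.

(b) CYA to add: (42 − 25) = 17 mg/L × 101,000 L = 1717 g cyanuric acid.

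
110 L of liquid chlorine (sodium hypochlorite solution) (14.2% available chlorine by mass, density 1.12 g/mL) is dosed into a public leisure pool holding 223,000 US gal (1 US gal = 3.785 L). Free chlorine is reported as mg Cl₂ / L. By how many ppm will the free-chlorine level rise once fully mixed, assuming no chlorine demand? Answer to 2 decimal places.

Volume: 223,000 US gal × 3.785 L/gal = 844,055 L.
Mass of solution: 110 L × 1000 mL/L × 1.12 g/mL = 123,200 g.
Available chlorine delivered: 123,200 g × 0.142 = 17,490 g as Cl₂.
Concentration rise: 17,490 g / 844,055 L = 20.73 mg/L = 20.73 ppm.

20.73 ppm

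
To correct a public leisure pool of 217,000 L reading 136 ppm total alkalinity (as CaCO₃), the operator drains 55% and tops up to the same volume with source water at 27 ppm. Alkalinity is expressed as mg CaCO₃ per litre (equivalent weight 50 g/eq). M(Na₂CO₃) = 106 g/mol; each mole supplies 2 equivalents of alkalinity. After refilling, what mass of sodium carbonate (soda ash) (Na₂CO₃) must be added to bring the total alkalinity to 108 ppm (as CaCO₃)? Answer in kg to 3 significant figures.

After draining 55% and refilling: 136 × 0.45 + 27 × 0.55 = 76.05 ppm.
Deficit to target: 108 − 76.05 = 31.95 mg/L.
As CaCO₃: 31.95 mg/L × 217,000 L = 6933 g; ÷ 50 g/eq ÷ 2 = 69.33 mol Na₂CO₃.
Mass: 69.33 × 106 = 7349 g.

7.35 kg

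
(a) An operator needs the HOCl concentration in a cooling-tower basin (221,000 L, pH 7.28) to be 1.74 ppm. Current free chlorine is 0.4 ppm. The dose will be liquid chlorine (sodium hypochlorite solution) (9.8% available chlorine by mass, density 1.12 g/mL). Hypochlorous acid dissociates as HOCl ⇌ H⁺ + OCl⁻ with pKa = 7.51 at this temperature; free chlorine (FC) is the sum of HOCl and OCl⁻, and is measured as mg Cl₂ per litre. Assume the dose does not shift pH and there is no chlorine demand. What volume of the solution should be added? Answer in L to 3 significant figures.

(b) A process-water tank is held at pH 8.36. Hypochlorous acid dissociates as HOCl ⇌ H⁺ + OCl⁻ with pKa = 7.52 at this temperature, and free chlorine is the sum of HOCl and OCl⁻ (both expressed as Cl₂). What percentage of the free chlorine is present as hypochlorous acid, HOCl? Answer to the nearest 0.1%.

(a) [OCl⁻]/[HOCl] = 10^(pH − pKa) = 10^(7.28 − 7.51) = 0.5888; fraction as HOCl = 1/(1 + 0.5888) = 0.6294.
(a) Free chlorine required for 1.74 ppm HOCl: 1.74 / 0.6294 = 2.765 ppm.
(a) FC to add: 2.765 − 0.4 = 2.365 mg/L as Cl₂.
(a) Cl₂ equivalent: 2.365 mg/L × 221,000 L = 522.6 g.
(a) Product at 9.8% available Cl: 522.6 / 0.098 = 5332 g.
(a) Volume: 5332 g ÷ 1.12 g/mL = 4761 mL.

(b) [OCl⁻]/[HOCl] = 10^(pH − pKa) = 10^(8.36 − 7.52) = 10^0.84 = 6.918.
(b) Fraction as HOCl = 1 / (1 + 6.918) = 0.1263.

(a) 4.76 L; (b) 12.6%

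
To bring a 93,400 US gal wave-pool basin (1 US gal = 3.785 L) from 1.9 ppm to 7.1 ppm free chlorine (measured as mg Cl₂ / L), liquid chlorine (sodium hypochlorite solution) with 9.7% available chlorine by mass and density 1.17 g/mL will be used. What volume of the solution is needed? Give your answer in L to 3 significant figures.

Volume: 93,400 US gal × 3.785 L/gal = 353,519 L.
Chlorine deficit: 7.1 − 1.9 = 5.2 ppm = 5.2 mg/L as Cl₂.
Cl₂ equivalent needed: 5.2 mg/L × 353,519 L = 1,838,000 mg = 1838 g.
Product at 9.7% available chlorine: 1838 / 0.097 = 18,950 g.
Volume at density 1.17 g/mL: 18,950 g ÷ 1.17 g/mL = 16,200 mL.

16.2 L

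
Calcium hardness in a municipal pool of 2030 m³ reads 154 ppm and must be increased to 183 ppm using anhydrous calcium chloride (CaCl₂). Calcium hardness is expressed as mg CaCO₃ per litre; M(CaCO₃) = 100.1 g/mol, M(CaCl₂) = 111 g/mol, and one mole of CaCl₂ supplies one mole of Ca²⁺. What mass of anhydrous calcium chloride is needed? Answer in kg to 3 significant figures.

65.3 kg

Volume: 2030 m³ = 2,030,000 L.
Hardness to add: (183 − 154) = 29 mg/L as CaCO₃ × 2,030,000 L = 58,870 g as CaCO₃.
Moles of Ca²⁺ (1 mol Ca²⁺ ≡ 1 mol CaCO₃): 58,870 / 100.1 g/mol = 588.1 mol.
Mass of CaCl₂: 588.1 × 111 = 65,280 g.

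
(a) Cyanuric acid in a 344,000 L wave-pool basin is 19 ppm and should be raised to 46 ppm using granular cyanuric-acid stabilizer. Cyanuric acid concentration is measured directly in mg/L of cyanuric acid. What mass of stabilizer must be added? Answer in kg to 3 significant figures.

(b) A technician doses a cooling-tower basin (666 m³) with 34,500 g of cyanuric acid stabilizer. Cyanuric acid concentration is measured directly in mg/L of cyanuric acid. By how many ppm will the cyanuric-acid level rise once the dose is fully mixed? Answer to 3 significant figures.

(a) 9.29 kg; (b) 51.8 ppm

(a) CYA to add: (46 − 19) = 27 mg/L × 344,000 L = 9288 g cyanuric acid.

(b) Volume: 666 m³ = 666,000 L.
(b) Rise: 34,500 g / 666,000 L × 1000 = 51.8 mg/L.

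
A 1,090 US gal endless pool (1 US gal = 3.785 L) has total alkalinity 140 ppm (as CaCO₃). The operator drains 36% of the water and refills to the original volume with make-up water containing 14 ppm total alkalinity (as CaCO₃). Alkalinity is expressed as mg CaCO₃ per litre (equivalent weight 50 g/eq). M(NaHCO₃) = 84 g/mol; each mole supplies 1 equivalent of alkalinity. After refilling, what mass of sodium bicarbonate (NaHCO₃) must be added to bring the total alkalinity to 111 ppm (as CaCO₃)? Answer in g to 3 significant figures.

113 g

Volume: 1,090 US gal × 3.785 L/gal = 4,126 L.
After draining 36% and refilling: 140 × 0.64 + 14 × 0.36 = 94.64 ppm.
Deficit to target: 111 − 94.64 = 16.36 mg/L.
As CaCO₃: 16.36 mg/L × 4,126 L = 67.5 g; ÷ 50 g/eq ÷ 1 = 1.35 mol NaHCO₃.
Mass: 1.35 × 84 = 113.4 g.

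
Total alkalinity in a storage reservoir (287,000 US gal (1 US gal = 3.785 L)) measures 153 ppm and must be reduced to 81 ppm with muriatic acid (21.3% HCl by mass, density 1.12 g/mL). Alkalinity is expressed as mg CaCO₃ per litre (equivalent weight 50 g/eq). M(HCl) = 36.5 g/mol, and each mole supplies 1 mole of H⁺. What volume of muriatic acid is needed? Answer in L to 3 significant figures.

239 L

Volume: 287,000 US gal × 3.785 L/gal = 1,086,295 L.
Alkalinity to neutralize: (153 − 81) = 72 mg/L as CaCO₃ × 1,086,295 L = 78,210 g as CaCO₃.
Equivalents of H⁺ required: 78,210 ÷ 50 g/eq = 1564 eq = 1564 mol HCl.
Mass of HCl: 1564 × 36.5 = 57,100 g.
Mass of 21.3% solution: 57,100 / 0.213 = 268,100 g.
Volume: 268,100 g ÷ 1.12 g/mL = 239,300 mL.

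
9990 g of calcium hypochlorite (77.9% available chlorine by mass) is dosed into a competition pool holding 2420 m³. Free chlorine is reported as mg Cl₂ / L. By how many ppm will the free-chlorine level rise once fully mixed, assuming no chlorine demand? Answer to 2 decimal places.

Volume: 2420 m³ = 2,420,000 L.
Available chlorine delivered: 9990 g × 0.779 = 7782 g as Cl₂.
Concentration rise: 7782 g / 2,420,000 L = 3.216 mg/L = 3.22 ppm.

3.22 ppm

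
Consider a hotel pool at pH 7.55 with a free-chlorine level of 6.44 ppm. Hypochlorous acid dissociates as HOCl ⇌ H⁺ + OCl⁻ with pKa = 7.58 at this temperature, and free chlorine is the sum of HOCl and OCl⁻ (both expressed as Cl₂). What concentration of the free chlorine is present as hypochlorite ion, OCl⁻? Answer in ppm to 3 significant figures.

3.11 ppm

[OCl⁻]/[HOCl] = 10^(pH − pKa) = 10^(7.55 − 7.58) = 10^-0.03 = 0.9333.
Fraction as HOCl = 1 / (1 + 0.9333) = 0.5173.
OCl⁻ = (1 − 0.5173) × 6.44 ppm = 3.109 ppm.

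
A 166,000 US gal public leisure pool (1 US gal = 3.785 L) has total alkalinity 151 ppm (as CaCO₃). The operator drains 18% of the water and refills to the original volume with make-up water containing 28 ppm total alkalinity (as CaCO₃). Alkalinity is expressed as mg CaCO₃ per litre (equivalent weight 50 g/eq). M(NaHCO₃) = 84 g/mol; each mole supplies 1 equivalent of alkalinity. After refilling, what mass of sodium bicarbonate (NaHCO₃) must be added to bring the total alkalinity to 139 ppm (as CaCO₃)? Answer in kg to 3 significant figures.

10.7 kg

Volume: 166,000 US gal × 3.785 L/gal = 628,310 L.
After draining 18% and refilling: 151 × 0.82 + 28 × 0.18 = 128.86 ppm.
Deficit to target: 139 − 128.86 = 10.14 mg/L.
As CaCO₃: 10.14 mg/L × 628,310 L = 6371 g; ÷ 50 g/eq ÷ 1 = 127.4 mol NaHCO₃.
Mass: 127.4 × 84 = 10,700 g.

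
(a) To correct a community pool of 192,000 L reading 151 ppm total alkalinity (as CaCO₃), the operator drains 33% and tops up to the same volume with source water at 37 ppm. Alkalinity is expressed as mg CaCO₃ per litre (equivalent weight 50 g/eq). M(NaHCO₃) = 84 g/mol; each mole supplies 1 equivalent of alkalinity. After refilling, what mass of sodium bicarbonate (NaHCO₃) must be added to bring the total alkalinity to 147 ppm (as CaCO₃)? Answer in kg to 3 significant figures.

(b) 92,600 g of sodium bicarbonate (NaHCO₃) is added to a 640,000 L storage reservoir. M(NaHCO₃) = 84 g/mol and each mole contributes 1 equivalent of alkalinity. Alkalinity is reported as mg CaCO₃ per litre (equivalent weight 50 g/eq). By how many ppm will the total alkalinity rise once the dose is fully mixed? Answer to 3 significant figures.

(a) 10.8 kg; (b) 86.1 ppm

(a) After draining 33% and refilling: 151 × 0.67 + 37 × 0.33 = 113.38 ppm.
(a) Deficit to target: 147 − 113.38 = 33.62 mg/L.
(a) As CaCO₃: 33.62 mg/L × 192,000 L = 6455 g; ÷ 50 g/eq ÷ 1 = 129.1 mol NaHCO₃.
(a) Mass: 129.1 × 84 = 10,840 g.

(b) Moles of NaHCO₃: 92,600 g ÷ 84 g/mol = 1102 mol → 1102 eq of alkalinity.
(b) As CaCO₃: 1102 eq × 50 g/eq = 55,120 g.
(b) Rise: 55,120 g / 640,000 L × 1000 = 86.12 mg/L.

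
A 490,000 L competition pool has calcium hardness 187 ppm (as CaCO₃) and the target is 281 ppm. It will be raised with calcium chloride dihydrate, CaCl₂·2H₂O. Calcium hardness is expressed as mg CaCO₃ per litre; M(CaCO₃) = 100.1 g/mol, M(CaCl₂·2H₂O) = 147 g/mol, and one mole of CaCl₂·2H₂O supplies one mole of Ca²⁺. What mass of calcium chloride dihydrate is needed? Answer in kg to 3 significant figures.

Hardness to add: (281 − 187) = 94 mg/L as CaCO₃ × 490,000 L = 46,060 g as CaCO₃.
Moles of Ca²⁺ (1 mol Ca²⁺ ≡ 1 mol CaCO₃): 46,060 / 100.1 g/mol = 460.1 mol.
Mass of CaCl₂·2H₂O: 460.1 × 147 = 67,640 g.

67.6 kg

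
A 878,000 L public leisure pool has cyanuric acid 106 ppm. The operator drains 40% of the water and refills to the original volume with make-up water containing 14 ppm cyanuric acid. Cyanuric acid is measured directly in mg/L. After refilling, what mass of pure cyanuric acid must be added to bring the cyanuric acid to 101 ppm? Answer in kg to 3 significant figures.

After draining 40% and refilling: 106 × 0.60 + 14 × 0.40 = 69.2 ppm.
Deficit to target: 101 − 69.2 = 31.8 mg/L.
Mass: 31.8 mg/L × 878,000 L = 27,920 g cyanuric acid.

27.9 kg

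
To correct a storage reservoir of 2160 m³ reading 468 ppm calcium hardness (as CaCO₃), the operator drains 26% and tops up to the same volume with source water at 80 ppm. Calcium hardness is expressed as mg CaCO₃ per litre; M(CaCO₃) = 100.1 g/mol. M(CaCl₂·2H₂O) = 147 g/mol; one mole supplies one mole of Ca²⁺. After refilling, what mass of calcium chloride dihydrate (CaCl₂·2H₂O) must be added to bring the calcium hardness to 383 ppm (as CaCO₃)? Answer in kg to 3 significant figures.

Volume: 2160 m³ = 2,160,000 L.
After draining 26% and refilling: 468 × 0.74 + 80 × 0.26 = 367.12 ppm.
Deficit to target: 383 − 367.12 = 15.88 mg/L.
As CaCO₃: 15.88 mg/L × 2,160,000 L = 34,300 g; ÷ 100.1 = 342.7 mol Ca²⁺.
Mass: 342.7 × 147 = 50,370 g.

50.4 kg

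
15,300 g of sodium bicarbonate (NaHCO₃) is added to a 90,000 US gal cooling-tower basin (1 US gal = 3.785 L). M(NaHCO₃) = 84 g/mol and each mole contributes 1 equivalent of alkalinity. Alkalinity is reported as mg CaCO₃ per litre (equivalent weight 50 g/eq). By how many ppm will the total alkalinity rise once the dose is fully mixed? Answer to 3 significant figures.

Volume: 90,000 US gal × 3.785 L/gal = 340,650 L.
Moles of NaHCO₃: 15,300 g ÷ 84 g/mol = 182.1 mol → 182.1 eq of alkalinity.
As CaCO₃: 182.1 eq × 50 g/eq = 9107 g.
Rise: 9107 g / 340,650 L × 1000 = 26.73 mg/L.

26.7 ppm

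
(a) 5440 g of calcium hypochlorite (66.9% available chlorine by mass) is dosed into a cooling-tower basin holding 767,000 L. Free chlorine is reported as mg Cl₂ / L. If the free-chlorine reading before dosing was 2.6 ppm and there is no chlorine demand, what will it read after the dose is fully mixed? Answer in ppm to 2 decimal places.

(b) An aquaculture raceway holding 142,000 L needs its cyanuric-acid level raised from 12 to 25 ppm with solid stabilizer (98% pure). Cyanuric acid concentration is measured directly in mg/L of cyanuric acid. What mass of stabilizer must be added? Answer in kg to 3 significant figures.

(a) Available chlorine delivered: 5440 g × 0.669 = 3639 g as Cl₂.
(a) Concentration rise: 3639 g / 767,000 L = 4.745 mg/L = 4.74 ppm.
(a) Final FC: 2.6 + 4.74 = 7.34 ppm.

(b) CYA to add: (25 − 12) = 13 mg/L × 142,000 L = 1846 g cyanuric acid.
(b) At 98% purity: 1846 / 0.98 = 1884 g product.

(a) 7.34 ppm; (b) 1.88 kg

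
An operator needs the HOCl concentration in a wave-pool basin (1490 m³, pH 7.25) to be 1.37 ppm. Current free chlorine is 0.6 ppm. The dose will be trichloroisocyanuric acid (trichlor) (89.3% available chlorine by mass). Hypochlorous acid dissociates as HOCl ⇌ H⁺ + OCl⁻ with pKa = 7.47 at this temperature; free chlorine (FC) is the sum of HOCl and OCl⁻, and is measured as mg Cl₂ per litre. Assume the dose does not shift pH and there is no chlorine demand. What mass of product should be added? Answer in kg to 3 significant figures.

2.66 kg

Volume: 1490 m³ = 1,490,000 L.
[OCl⁻]/[HOCl] = 10^(pH − pKa) = 10^(7.25 − 7.47) = 0.6026; fraction as HOCl = 1/(1 + 0.6026) = 0.624.
Free chlorine required for 1.37 ppm HOCl: 1.37 / 0.624 = 2.196 ppm.
FC to add: 2.196 − 0.6 = 1.596 mg/L as Cl₂.
Cl₂ equivalent: 1.596 mg/L × 1,490,000 L = 2377 g.
Product at 89.3% available Cl: 2377 / 0.893 = 2662 g.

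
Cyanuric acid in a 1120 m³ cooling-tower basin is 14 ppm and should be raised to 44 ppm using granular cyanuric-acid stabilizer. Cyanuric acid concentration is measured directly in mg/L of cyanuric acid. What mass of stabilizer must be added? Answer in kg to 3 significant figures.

Volume: 1120 m³ = 1,120,000 L.
CYA to add: (44 − 14) = 30 mg/L × 1,120,000 L = 33,600 g cyanuric acid.

33.6 kg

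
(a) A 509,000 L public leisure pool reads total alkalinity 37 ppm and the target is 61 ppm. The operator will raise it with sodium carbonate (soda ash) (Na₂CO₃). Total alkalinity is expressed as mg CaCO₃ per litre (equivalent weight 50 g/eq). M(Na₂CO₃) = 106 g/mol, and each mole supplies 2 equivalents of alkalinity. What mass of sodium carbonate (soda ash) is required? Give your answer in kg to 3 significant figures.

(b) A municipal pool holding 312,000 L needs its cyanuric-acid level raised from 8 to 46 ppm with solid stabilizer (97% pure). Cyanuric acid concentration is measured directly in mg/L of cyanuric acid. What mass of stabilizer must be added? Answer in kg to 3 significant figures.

(a) Alkalinity to add: (61 − 37) = 24 mg/L as CaCO₃ × 509,000 L = 12,220 g as CaCO₃.
(a) Equivalents: 12,220 g ÷ 50 g/eq = 244.3 eq.
(a) Each mole of Na₂CO₃ supplies 2 eq, so 244.3 / 2 = 122.2 mol.
(a) Mass: 122.2 mol × 106 g/mol = 12,950 g.

(b) CYA to add: (46 − 8) = 38 mg/L × 312,000 L = 11,860 g cyanuric acid.
(b) At 97% purity: 11,860 / 0.97 = 12,220 g product.

(a) 12.9 kg; (b) 12.2 kg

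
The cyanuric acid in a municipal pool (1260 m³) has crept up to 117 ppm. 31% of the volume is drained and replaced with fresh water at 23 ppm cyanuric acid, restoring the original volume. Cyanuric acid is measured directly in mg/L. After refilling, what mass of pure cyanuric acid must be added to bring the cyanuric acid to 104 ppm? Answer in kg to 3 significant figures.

20.3 kg

Volume: 1260 m³ = 1,260,000 L.
After draining 31% and refilling: 117 × 0.69 + 23 × 0.31 = 87.86 ppm.
Deficit to target: 104 − 87.86 = 16.14 mg/L.
Mass: 16.14 mg/L × 1,260,000 L = 20,340 g cyanuric acid.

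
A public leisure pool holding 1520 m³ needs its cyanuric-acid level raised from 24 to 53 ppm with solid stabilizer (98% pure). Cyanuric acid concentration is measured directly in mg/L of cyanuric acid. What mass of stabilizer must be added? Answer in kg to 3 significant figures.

45.0 kg

Volume: 1520 m³ = 1,520,000 L.
CYA to add: (53 − 24) = 29 mg/L × 1,520,000 L = 44,080 g cyanuric acid.
At 98% purity: 44,080 / 0.98 = 44,980 g product.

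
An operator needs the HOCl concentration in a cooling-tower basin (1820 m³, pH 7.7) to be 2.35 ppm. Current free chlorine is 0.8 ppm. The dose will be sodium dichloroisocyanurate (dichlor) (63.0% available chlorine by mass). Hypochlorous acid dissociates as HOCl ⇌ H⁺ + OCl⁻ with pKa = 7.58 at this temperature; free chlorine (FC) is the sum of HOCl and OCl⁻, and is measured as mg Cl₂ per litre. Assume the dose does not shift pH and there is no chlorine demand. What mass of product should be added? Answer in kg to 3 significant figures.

13.4 kg

Volume: 1820 m³ = 1,820,000 L.
[OCl⁻]/[HOCl] = 10^(pH − pKa) = 10^(7.7 − 7.58) = 1.318; fraction as HOCl = 1/(1 + 1.318) = 0.4314.
Free chlorine required for 2.35 ppm HOCl: 2.35 / 0.4314 = 5.448 ppm.
FC to add: 5.448 − 0.8 = 4.648 mg/L as Cl₂.
Cl₂ equivalent: 4.648 mg/L × 1,820,000 L = 8459 g.
Product at 63.0% available Cl: 8459 / 0.63 = 13,430 g.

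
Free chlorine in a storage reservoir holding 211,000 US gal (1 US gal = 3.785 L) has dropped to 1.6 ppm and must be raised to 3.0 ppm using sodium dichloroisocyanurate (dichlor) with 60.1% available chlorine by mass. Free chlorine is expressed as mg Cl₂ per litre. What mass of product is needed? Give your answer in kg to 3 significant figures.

Volume: 211,000 US gal × 3.785 L/gal = 798,635 L.
Chlorine deficit: 3.0 − 1.6 = 1.4 ppm = 1.4 mg/L as Cl₂.
Cl₂ equivalent needed: 1.4 mg/L × 798,635 L = 1,118,000 mg = 1118 g.
Product at 60.1% available chlorine: 1118 / 0.601 = 1860 g.

1.86 kg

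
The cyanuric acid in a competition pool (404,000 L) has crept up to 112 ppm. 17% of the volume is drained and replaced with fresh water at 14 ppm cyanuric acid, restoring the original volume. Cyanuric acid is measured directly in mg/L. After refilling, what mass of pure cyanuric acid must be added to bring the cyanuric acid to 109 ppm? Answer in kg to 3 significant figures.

After draining 17% and refilling: 112 × 0.83 + 14 × 0.17 = 95.34 ppm.
Deficit to target: 109 − 95.34 = 13.66 mg/L.
Mass: 13.66 mg/L × 404,000 L = 5519 g cyanuric acid.

5.52 kg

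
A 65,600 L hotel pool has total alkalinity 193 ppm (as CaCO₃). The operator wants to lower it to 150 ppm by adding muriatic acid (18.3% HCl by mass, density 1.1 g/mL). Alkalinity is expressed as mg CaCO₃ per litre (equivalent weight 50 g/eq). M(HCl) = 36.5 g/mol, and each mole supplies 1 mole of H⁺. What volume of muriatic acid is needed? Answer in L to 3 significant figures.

10.2 L

Alkalinity to neutralize: (193 − 150) = 43 mg/L as CaCO₃ × 65,600 L = 2821 g as CaCO₃.
Equivalents of H⁺ required: 2821 ÷ 50 g/eq = 56.42 eq = 56.42 mol HCl.
Mass of HCl: 56.42 × 36.5 = 2059 g.
Mass of 18.3% solution: 2059 / 0.183 = 11,250 g.
Volume: 11,250 g ÷ 1.1 g/mL = 10,230 mL.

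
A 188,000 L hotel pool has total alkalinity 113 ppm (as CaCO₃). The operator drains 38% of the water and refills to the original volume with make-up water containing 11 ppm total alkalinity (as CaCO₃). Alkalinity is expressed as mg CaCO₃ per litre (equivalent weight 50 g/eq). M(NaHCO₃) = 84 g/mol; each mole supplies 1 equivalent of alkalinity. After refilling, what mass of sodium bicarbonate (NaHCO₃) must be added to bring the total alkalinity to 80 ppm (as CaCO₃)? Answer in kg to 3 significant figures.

1.82 kg

After draining 38% and refilling: 113 × 0.62 + 11 × 0.38 = 74.24 ppm.
Deficit to target: 80 − 74.24 = 5.76 mg/L.
As CaCO₃: 5.76 mg/L × 188,000 L = 1083 g; ÷ 50 g/eq ÷ 1 = 21.66 mol NaHCO₃.
Mass: 21.66 × 84 = 1819 g.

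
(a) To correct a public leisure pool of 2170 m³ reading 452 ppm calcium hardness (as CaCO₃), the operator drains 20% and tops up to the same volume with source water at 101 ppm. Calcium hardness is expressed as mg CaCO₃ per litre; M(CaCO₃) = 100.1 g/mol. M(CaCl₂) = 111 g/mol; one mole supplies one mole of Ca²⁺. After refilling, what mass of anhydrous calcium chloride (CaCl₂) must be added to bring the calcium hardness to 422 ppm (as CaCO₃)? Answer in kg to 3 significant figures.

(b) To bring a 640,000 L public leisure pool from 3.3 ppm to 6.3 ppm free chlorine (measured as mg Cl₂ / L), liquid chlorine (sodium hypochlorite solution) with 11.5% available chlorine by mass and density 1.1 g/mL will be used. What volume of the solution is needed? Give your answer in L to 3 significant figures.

(a) Volume: 2170 m³ = 2,170,000 L.
(a) After draining 20% and refilling: 452 × 0.80 + 101 × 0.20 = 381.8 ppm.
(a) Deficit to target: 422 − 381.8 = 40.2 mg/L.
(a) As CaCO₃: 40.2 mg/L × 2,170,000 L = 87,230 g; ÷ 100.1 = 871.5 mol Ca²⁺.
(a) Mass: 871.5 × 111 = 96,730 g.

(b) Chlorine deficit: 6.3 − 3.3 = 3 ppm = 3 mg/L as Cl₂.
(b) Cl₂ equivalent needed: 3 mg/L × 640,000 L = 1,920,000 mg = 1920 g.
(b) Product at 11.5% available chlorine: 1920 / 0.115 = 16,700 g.
(b) Volume at density 1.1 g/mL: 16,700 g ÷ 1.1 g/mL = 15,180 mL.

(a) 96.7 kg; (b) 15.2 L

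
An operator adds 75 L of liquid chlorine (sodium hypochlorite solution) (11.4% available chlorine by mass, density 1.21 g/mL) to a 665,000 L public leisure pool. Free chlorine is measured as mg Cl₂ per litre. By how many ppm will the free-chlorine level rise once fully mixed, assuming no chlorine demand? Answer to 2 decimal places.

Mass of solution: 75 L × 1000 mL/L × 1.21 g/mL = 90,750 g.
Available chlorine delivered: 90,750 g × 0.114 = 10,350 g as Cl₂.
Concentration rise: 10,350 g / 665,000 L = 15.56 mg/L = 15.56 ppm.

15.56 ppm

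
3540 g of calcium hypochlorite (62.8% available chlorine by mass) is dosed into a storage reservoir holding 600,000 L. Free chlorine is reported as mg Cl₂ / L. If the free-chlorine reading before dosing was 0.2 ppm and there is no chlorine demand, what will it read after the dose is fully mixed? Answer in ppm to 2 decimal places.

Available chlorine delivered: 3540 g × 0.628 = 2223 g as Cl₂.
Concentration rise: 2223 g / 600,000 L = 3.705 mg/L = 3.71 ppm.
Final FC: 0.2 + 3.71 = 3.91 ppm.

3.91 ppm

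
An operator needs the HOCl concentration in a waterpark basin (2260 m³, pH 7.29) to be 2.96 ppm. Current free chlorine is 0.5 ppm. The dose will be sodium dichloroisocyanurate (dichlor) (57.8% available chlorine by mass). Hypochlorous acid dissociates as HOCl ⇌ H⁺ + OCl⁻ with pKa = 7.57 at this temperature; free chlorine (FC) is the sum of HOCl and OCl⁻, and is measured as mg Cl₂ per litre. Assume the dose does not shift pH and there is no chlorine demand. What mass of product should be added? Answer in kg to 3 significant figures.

Volume: 2260 m³ = 2,260,000 L.
[OCl⁻]/[HOCl] = 10^(pH − pKa) = 10^(7.29 − 7.57) = 0.5248; fraction as HOCl = 1/(1 + 0.5248) = 0.6558.
Free chlorine required for 2.96 ppm HOCl: 2.96 / 0.6558 = 4.513 ppm.
FC to add: 4.513 − 0.5 = 4.013 mg/L as Cl₂.
Cl₂ equivalent: 4.013 mg/L × 2,260,000 L = 9070 g.
Product at 57.8% available Cl: 9070 / 0.578 = 15,690 g.

15.7 kg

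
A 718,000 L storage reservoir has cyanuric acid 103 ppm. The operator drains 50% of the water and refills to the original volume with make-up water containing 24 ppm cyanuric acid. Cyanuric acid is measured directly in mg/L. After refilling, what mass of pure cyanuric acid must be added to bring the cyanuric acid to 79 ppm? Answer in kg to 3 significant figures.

11.1 kg

After draining 50% and refilling: 103 × 0.50 + 24 × 0.50 = 63.5 ppm.
Deficit to target: 79 − 63.5 = 15.5 mg/L.
Mass: 15.5 mg/L × 718,000 L = 11,130 g cyanuric acid.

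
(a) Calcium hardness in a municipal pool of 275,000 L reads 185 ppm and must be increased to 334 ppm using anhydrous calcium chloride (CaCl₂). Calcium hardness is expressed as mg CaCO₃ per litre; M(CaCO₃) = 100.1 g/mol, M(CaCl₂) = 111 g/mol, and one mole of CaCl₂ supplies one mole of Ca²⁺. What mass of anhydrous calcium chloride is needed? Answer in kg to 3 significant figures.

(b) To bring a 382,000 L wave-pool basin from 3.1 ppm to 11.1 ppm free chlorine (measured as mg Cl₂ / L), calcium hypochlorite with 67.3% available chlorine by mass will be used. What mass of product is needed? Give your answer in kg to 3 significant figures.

(a) 45.4 kg; (b) 4.54 kg

(a) Hardness to add: (334 − 185) = 149 mg/L as CaCO₃ × 275,000 L = 40,980 g as CaCO₃.
(a) Moles of Ca²⁺ (1 mol Ca²⁺ ≡ 1 mol CaCO₃): 40,980 / 100.1 g/mol = 409.3 mol.
(a) Mass of CaCl₂: 409.3 × 111 = 45,440 g.

(b) Chlorine deficit: 11.1 − 3.1 = 8 ppm = 8 mg/L as Cl₂.
(b) Cl₂ equivalent needed: 8 mg/L × 382,000 L = 3,056,000 mg = 3056 g.
(b) Product at 67.3% available chlorine: 3056 / 0.673 = 4541 g.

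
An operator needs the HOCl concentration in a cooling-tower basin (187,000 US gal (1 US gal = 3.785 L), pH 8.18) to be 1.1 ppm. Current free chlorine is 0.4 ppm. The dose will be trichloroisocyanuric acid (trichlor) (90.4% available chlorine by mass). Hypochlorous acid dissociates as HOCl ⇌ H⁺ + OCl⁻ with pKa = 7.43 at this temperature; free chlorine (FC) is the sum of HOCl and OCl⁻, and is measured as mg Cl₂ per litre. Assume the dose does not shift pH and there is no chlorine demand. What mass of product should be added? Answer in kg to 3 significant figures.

5.39 kg

Volume: 187,000 US gal × 3.785 L/gal = 707,795 L.
[OCl⁻]/[HOCl] = 10^(pH − pKa) = 10^(8.18 − 7.43) = 5.623; fraction as HOCl = 1/(1 + 5.623) = 0.151.
Free chlorine required for 1.1 ppm HOCl: 1.1 / 0.151 = 7.286 ppm.
FC to add: 7.286 − 0.4 = 6.886 mg/L as Cl₂.
Cl₂ equivalent: 6.886 mg/L × 707,795 L = 4874 g.
Product at 90.4% available Cl: 4874 / 0.904 = 5391 g.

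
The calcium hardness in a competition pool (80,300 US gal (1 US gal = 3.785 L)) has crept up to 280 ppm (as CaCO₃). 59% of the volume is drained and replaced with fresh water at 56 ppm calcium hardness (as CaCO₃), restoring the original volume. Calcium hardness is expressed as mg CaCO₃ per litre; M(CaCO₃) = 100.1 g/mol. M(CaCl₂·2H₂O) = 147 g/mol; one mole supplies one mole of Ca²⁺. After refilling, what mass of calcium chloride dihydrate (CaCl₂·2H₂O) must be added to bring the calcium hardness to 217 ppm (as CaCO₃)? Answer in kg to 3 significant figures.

Volume: 80,300 US gal × 3.785 L/gal = 303,936 L.
After draining 59% and refilling: 280 × 0.41 + 56 × 0.59 = 147.84 ppm.
Deficit to target: 217 − 147.84 = 69.16 mg/L.
As CaCO₃: 69.16 mg/L × 303,936 L = 21,020 g; ÷ 100.1 = 210 mol Ca²⁺.
Mass: 210 × 147 = 30,870 g.

30.9 kg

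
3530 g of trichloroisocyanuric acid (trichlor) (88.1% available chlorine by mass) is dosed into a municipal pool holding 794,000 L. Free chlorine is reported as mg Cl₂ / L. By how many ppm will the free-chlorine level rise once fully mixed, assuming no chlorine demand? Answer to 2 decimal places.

3.92 ppm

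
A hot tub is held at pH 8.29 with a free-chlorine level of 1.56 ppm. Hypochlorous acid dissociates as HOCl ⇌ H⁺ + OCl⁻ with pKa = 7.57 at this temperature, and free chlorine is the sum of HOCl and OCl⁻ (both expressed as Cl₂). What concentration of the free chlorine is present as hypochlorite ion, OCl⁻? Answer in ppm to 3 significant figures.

1.31 ppm

[OCl⁻]/[HOCl] = 10^(pH − pKa) = 10^(8.29 − 7.57) = 10^0.72 = 5.248.
Fraction as HOCl = 1 / (1 + 5.248) = 0.16.
OCl⁻ = (1 − 0.16) × 1.56 ppm = 1.31 ppm.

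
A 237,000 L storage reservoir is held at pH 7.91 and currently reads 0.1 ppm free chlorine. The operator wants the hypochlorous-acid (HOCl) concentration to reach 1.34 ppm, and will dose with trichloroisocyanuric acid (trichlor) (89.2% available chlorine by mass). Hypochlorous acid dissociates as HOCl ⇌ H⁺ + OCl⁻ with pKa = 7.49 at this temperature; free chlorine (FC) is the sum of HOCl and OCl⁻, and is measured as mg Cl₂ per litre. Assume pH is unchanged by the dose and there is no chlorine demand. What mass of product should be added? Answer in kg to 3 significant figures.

[OCl⁻]/[HOCl] = 10^(pH − pKa) = 10^(7.91 − 7.49) = 2.63; fraction as HOCl = 1/(1 + 2.63) = 0.2755.
Free chlorine required for 1.34 ppm HOCl: 1.34 / 0.2755 = 4.865 ppm.
FC to add: 4.865 − 0.1 = 4.765 mg/L as Cl₂.
Cl₂ equivalent: 4.765 mg/L × 237,000 L = 1129 g.
Product at 89.2% available Cl: 1129 / 0.892 = 1266 g.

1.27 kg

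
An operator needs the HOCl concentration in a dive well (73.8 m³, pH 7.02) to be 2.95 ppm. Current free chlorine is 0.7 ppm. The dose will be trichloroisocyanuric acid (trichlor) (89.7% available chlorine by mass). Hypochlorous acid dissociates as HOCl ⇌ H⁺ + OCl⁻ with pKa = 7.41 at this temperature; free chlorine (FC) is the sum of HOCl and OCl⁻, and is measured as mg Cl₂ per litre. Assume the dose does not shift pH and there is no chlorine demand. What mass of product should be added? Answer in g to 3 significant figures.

284 g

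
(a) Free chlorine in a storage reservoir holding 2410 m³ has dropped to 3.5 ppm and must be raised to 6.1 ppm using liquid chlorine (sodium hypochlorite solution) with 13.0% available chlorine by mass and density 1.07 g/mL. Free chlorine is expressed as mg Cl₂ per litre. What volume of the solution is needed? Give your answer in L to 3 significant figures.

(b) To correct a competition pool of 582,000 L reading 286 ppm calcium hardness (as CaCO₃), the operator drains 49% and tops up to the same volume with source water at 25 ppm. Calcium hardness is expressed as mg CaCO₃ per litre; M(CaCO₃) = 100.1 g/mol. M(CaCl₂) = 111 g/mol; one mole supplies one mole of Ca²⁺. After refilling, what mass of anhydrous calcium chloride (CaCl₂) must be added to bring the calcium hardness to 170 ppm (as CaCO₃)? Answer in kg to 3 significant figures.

(a) 45.0 L; (b) 7.67 kg

(a) Volume: 2410 m³ = 2,410,000 L.
(a) Chlorine deficit: 6.1 − 3.5 = 2.6 ppm = 2.6 mg/L as Cl₂.
(a) Cl₂ equivalent needed: 2.6 mg/L × 2,410,000 L = 6,266,000 mg = 6266 g.
(a) Product at 13.0% available chlorine: 6266 / 0.13 = 48,200 g.
(a) Volume at density 1.07 g/mL: 48,200 g ÷ 1.07 g/mL = 45,050 mL.

(b) After draining 49% and refilling: 286 × 0.51 + 25 × 0.49 = 158.11 ppm.
(b) Deficit to target: 170 − 158.11 = 11.89 mg/L.
(b) As CaCO₃: 11.89 mg/L × 582,000 L = 6920 g; ÷ 100.1 = 69.13 mol Ca²⁺.
(b) Mass: 69.13 × 111 = 7674 g.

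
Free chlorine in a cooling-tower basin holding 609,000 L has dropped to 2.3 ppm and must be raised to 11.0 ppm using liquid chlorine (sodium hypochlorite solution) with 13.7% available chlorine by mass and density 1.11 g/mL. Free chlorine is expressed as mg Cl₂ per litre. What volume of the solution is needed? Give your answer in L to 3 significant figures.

Chlorine deficit: 11.0 − 2.3 = 8.7 ppm = 8.7 mg/L as Cl₂.
Cl₂ equivalent needed: 8.7 mg/L × 609,000 L = 5,298,000 mg = 5298 g.
Product at 13.7% available chlorine: 5298 / 0.137 = 38,670 g.
Volume at density 1.11 g/mL: 38,670 g ÷ 1.11 g/mL = 34,840 mL.

34.8 L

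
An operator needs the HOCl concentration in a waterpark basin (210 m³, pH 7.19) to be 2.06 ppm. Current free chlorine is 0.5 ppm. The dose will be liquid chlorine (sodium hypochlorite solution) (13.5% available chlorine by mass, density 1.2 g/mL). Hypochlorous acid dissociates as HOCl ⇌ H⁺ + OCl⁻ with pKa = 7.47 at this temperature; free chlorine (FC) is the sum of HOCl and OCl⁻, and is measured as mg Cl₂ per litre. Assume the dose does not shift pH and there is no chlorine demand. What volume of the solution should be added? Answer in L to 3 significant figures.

3.42 L

Volume: 210 m³ = 210,000 L.
[OCl⁻]/[HOCl] = 10^(pH − pKa) = 10^(7.19 − 7.47) = 0.5248; fraction as HOCl = 1/(1 + 0.5248) = 0.6558.
Free chlorine required for 2.06 ppm HOCl: 2.06 / 0.6558 = 3.141 ppm.
FC to add: 3.141 − 0.5 = 2.641 mg/L as Cl₂.
Cl₂ equivalent: 2.641 mg/L × 210,000 L = 554.6 g.
Product at 13.5% available Cl: 554.6 / 0.135 = 4108 g.
Volume: 4108 g ÷ 1.2 g/mL = 3424 mL.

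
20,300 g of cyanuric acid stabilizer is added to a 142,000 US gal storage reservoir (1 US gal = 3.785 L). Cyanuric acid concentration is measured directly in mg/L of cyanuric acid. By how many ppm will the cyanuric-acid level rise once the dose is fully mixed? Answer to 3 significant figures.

Volume: 142,000 US gal × 3.785 L/gal = 537,470 L.
Rise: 20,300 g / 537,470 L × 1000 = 37.77 mg/L.

37.8 ppm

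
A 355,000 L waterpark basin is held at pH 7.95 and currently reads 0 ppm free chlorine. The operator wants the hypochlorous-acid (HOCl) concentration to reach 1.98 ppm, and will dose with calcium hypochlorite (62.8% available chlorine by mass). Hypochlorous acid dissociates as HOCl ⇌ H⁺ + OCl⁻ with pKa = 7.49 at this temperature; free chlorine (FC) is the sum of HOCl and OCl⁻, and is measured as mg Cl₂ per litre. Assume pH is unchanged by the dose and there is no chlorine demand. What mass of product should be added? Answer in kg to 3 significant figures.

4.35 kg

[OCl⁻]/[HOCl] = 10^(pH − pKa) = 10^(7.95 − 7.49) = 2.884; fraction as HOCl = 1/(1 + 2.884) = 0.2575.
Free chlorine required for 1.98 ppm HOCl: 1.98 / 0.2575 = 7.69 ppm.
FC to add: 7.69 − 0 = 7.69 mg/L as Cl₂.
Cl₂ equivalent: 7.69 mg/L × 355,000 L = 2730 g.
Product at 62.8% available Cl: 2730 / 0.628 = 4347 g.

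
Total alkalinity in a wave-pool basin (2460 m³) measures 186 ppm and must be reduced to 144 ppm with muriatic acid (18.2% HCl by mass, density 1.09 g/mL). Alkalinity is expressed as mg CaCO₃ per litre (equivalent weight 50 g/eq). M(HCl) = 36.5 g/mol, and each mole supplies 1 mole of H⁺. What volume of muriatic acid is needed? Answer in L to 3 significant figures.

380 L

Volume: 2460 m³ = 2,460,000 L.
Alkalinity to neutralize: (186 − 144) = 42 mg/L as CaCO₃ × 2,460,000 L = 103,300 g as CaCO₃.
Equivalents of H⁺ required: 103,300 ÷ 50 g/eq = 2066 eq = 2066 mol HCl.
Mass of HCl: 2066 × 36.5 = 75,420 g.
Mass of 18.2% solution: 75,420 / 0.182 = 414,400 g.
Volume: 414,400 g ÷ 1.09 g/mL = 380,200 mL.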